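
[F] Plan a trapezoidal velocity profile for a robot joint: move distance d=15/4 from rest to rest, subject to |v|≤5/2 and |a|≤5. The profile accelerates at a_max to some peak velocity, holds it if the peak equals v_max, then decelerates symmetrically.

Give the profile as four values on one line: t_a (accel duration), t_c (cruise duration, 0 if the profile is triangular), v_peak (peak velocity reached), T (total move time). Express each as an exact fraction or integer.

vₘ²/aₘ = (5/2)²/5 = 5/4
15/4 ≥ 5/4 so v_max reached
t_a = (5/2)/5 = 1/2; v_peak = 5/2
d_cruise = 15/4 − 5/4 = 5/2; t_c = (5/2)/(5/2) = 1
T = 2·1/2 + 1 = 2

t_a=1/2 t_c=1 v_peak=5/2 T=2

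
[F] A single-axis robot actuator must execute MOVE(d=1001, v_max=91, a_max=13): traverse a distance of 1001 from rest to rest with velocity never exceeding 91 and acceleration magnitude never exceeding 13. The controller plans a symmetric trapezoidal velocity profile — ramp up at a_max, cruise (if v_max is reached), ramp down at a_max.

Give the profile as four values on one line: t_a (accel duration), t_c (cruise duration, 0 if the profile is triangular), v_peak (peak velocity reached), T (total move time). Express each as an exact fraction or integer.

t_a=7 t_c=4 v_peak=91 T=18

v_max²/a_max = 91²/13 = 637
1001 ≥ 637 so v_max reached
t_a = 91/13 = 7; v_peak = 91
d_cruise = 1001 − 637 = 364; t_c = 364/91 = 4
T = 2·7 + 4 = 18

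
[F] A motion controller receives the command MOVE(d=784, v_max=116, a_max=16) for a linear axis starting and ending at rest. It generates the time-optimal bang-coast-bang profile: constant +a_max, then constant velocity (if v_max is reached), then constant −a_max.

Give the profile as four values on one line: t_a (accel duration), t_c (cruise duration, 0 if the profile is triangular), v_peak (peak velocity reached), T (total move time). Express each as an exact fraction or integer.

(v_max)²/a_max = 116²/16 = 841
784 < 841 ⇒ no cruise
v_peak = √(784·16) = √12544 = 112
t_a = 112/16 = 7; t_c = 0
T = 2·7 = 14

t_a=7 t_c=0 v_peak=112 T=14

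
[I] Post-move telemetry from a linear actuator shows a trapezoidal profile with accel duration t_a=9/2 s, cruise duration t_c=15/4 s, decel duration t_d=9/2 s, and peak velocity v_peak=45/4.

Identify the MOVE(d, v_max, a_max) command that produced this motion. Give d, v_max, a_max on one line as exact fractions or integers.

a_max = (45/4)/(9/2) = 5/2
d_a = ½·45/4·9/2 = 405/16; d_c = 45/4·15/4 = 675/16
d = 2·405/16 + 675/16 = 1485/16
t_c = 15/4 > 0 → v_max = v_peak = 45/4

d=1485/16 v_max=45/4 a_max=5/2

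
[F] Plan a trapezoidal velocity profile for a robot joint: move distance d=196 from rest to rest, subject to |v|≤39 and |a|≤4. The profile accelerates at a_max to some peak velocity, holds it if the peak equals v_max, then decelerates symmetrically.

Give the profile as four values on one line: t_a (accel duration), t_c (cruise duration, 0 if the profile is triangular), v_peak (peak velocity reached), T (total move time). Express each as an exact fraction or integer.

t_a=7 t_c=0 v_peak=28 T=14

v_max²/a_max = 39²/4 = 1521/4
196 < 1521/4 ⇒ no cruise
v_peak = √(196·4) = √784 = 28
t_a = 28/4 = 7; t_c = 0
T = 2·7 = 14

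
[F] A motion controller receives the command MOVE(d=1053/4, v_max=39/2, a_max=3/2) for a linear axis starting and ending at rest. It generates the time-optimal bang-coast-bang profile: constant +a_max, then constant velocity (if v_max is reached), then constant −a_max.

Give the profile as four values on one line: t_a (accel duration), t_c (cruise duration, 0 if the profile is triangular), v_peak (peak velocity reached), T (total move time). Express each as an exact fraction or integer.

t_a=13 t_c=1/2 v_peak=39/2 T=53/2

(v_max)²/a_max = (39/2)²/(3/2) = 507/2
1053/4 ≥ 507/2 → trapezoidal
t_a = (39/2)/(3/2) = 13; v_peak = 39/2
d_cruise = 1053/4 − 507/2 = 39/4; t_c = (39/4)/(39/2) = 1/2
T = 2·13 + 1/2 = 53/2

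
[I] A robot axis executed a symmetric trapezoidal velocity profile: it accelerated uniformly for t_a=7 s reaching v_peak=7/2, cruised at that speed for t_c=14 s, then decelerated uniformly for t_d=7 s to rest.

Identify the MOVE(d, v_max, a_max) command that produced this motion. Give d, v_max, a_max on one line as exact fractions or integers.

d=147/2 v_max=7/2 a_max=1/2

a_max = (7/2)/7 = 1/2
d_a = ½·7/2·7 = 49/4; d_c = 7/2·14 = 49
d = 2·49/4 + 49 = 147/2
t_c = 14 > 0 → v_max = v_peak = 7/2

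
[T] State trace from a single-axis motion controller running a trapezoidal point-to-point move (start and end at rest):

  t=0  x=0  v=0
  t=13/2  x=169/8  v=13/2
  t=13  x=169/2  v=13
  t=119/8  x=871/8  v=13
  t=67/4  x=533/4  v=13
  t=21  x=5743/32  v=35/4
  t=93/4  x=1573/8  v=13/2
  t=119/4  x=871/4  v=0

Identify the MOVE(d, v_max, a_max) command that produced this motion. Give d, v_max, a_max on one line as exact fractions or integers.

final state: t=119/4, x=871/4, v=0 → d = 871/4
a_max = (13/2−0)/(13/2−0) = 1
max v = 13 over t∈[13,67/4] → v_max = 13
check: 13·(13+15/4) = 871/4 ✓

d=871/4 v_max=13 a_max=1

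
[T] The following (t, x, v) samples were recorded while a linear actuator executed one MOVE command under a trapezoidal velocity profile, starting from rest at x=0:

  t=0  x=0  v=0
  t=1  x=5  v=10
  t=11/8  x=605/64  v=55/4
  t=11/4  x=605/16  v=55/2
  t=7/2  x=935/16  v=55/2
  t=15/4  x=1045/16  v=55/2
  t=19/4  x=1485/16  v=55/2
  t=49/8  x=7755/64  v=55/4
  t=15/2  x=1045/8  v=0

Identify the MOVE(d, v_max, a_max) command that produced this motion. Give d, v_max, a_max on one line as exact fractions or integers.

d=1045/8 v_max=55/2 a_max=10

final state: t=15/2, x=1045/8, v=0 → d = 1045/8
a_max = (10−0)/(1−0) = 10
max v = 55/2 over t∈[11/4,19/4] → v_max = 55/2
check: 55/2·(11/4+2) = 1045/8 ✓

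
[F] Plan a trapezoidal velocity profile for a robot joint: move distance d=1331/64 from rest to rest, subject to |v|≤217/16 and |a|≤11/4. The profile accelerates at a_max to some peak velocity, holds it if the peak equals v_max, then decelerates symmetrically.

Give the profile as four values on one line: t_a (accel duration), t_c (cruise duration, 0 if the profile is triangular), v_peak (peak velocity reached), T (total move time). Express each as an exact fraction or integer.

v_max²/a_max = (217/16)²/(11/4) = 47089/704
1331/64 < 47089/704 ⇒ no cruise
v_peak = √(1331/64·11/4) = √(14641/256) = 121/16
t_a = (121/16)/(11/4) = 11/4; t_c = 0
T = 2·11/4 = 11/2

t_a=11/4 t_c=0 v_peak=121/16 T=11/2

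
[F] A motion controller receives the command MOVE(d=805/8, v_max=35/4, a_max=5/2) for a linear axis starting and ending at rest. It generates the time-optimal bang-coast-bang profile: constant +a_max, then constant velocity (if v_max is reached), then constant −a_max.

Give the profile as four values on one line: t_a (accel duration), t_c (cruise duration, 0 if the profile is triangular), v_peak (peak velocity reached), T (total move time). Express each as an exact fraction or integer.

t_a=7/2 t_c=8 v_peak=35/4 T=15

v_max²/a_max = (35/4)²/(5/2) = 245/8
805/8 ≥ 245/8 so v_max reached
t_a = (35/4)/(5/2) = 7/2; v_peak = 35/4
d_cruise = 805/8 − 245/8 = 70; t_c = 70/(35/4) = 8
T = 2·7/2 + 8 = 15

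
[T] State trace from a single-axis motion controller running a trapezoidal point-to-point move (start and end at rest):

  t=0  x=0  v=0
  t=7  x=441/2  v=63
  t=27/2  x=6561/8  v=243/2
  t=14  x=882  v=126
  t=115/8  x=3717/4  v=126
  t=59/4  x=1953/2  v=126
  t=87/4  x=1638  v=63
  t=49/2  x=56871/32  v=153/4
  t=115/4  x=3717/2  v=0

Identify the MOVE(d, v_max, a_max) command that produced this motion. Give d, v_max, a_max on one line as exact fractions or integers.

final state: t=115/4, x=3717/2, v=0 → d = 3717/2
a_max = (63−0)/(7−0) = 9
max v = 126 over t∈[14,59/4] → v_max = 126
check: 126·(14+3/4) = 3717/2 ✓

d=3717/2 v_max=126 a_max=9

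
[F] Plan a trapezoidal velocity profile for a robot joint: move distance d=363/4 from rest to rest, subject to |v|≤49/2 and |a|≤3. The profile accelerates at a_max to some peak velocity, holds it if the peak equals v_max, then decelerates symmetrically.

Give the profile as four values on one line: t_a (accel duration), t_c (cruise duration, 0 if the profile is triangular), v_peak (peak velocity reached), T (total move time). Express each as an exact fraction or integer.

v_max²/a_max = (49/2)²/3 = 2401/12
363/4 < 2401/12 so t_c = 0
v_peak = √(363/4·3) = √(1089/4) = 33/2
t_a = (33/2)/3 = 11/2; t_c = 0
T = 2·11/2 = 11

t_a=11/2 t_c=0 v_peak=33/2 T=11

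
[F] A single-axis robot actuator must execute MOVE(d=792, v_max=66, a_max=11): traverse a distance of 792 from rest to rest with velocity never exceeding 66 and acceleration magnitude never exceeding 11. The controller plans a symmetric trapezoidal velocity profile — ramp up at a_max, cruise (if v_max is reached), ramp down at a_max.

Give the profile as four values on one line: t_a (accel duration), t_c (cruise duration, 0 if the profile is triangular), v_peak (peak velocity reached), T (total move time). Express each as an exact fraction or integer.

t_a=6 t_c=6 v_peak=66 T=18

v_max²/a_max = 66²/11 = 396
792 ≥ 396 so v_max reached
t_a = 66/11 = 6; v_peak = 66
d_cruise = 792 − 396 = 396; t_c = 396/66 = 6
T = 2·6 + 6 = 18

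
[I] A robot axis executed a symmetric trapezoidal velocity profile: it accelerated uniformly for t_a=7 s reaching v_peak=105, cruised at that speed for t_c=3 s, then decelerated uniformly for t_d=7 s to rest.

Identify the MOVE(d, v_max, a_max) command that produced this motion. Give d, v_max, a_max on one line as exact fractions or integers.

a_max = 105/7 = 15
d_a = ½·105·7 = 735/2; d_c = 105·3 = 315
d = 2·735/2 + 315 = 1050
t_c = 3 > 0 ⇒ limit active, v_max = 105

d=1050 v_max=105 a_max=15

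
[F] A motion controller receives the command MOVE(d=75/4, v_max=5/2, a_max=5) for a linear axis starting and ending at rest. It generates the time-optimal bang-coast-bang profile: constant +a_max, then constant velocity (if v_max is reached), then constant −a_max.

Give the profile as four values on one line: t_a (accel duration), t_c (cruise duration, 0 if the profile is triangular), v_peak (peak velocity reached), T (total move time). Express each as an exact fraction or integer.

vₘ²/aₘ = (5/2)²/5 = 5/4
75/4 ≥ 5/4 so v_max reached
t_a = (5/2)/5 = 1/2; v_peak = 5/2
d_cruise = 75/4 − 5/4 = 35/2; t_c = (35/2)/(5/2) = 7
T = 2·1/2 + 7 = 8

t_a=1/2 t_c=7 v_peak=5/2 T=8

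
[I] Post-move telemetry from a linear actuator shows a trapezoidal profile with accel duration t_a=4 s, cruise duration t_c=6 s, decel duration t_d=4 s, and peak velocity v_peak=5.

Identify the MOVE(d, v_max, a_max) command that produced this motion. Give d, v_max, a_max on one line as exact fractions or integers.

a_max = 5/4
d_a = ½·5·4 = 10; d_c = 5·6 = 30
d = 2·10 + 30 = 50
t_c = 6 > 0 → v_max = v_peak = 5

d=50 v_max=5 a_max=5/4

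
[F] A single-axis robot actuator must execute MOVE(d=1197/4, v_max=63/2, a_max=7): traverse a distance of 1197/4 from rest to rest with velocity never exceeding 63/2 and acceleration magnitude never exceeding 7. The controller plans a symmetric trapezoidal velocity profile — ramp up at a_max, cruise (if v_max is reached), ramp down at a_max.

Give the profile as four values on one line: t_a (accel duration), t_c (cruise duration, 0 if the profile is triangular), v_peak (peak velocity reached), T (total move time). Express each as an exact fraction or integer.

(v_max)²/a_max = (63/2)²/7 = 567/4
1197/4 ≥ 567/4 so v_max reached
t_a = (63/2)/7 = 9/2; v_peak = 63/2
d_cruise = 1197/4 − 567/4 = 315/2; t_c = (315/2)/(63/2) = 5
T = 2·9/2 + 5 = 14

t_a=9/2 t_c=5 v_peak=63/2 T=14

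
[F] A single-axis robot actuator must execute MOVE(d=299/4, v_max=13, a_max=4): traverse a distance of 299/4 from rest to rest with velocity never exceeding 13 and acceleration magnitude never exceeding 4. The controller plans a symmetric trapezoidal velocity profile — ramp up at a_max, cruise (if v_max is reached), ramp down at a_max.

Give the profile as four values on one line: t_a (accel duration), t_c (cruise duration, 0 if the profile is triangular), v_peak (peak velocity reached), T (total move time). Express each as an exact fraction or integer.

t_a=13/4 t_c=5/2 v_peak=13 T=9

v_max²/a_max = 13²/4 = 169/4
299/4 ≥ 169/4 so v_max reached
t_a = 13/4; v_peak = 13
d_cruise = 299/4 − 169/4 = 65/2; t_c = (65/2)/13 = 5/2
T = 2·13/4 + 5/2 = 9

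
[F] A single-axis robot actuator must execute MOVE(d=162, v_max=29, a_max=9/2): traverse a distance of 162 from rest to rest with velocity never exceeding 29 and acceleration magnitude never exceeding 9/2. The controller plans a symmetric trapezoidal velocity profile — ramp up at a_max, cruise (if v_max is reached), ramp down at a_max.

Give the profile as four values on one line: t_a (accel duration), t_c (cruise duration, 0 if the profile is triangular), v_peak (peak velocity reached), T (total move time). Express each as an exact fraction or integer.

v_max²/a_max = 29²/(9/2) = 1682/9
162 < 1682/9 ⇒ no cruise
v_peak = √(162·9/2) = √729 = 27
t_a = 27/(9/2) = 6; t_c = 0
T = 2·6 = 12

t_a=6 t_c=0 v_peak=27 T=12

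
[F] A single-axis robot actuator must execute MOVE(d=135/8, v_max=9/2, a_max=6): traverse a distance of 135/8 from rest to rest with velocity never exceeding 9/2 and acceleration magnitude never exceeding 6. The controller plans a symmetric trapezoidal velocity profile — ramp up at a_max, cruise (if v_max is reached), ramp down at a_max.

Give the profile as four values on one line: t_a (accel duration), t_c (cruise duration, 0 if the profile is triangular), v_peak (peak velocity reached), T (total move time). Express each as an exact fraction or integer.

t_a=3/4 t_c=3 v_peak=9/2 T=9/2

v_max²/a_max = (9/2)²/6 = 27/8
135/8 ≥ 27/8 → trapezoidal
t_a = (9/2)/6 = 3/4; v_peak = 9/2
d_cruise = 135/8 − 27/8 = 27/2; t_c = (27/2)/(9/2) = 3
T = 2·3/4 + 3 = 9/2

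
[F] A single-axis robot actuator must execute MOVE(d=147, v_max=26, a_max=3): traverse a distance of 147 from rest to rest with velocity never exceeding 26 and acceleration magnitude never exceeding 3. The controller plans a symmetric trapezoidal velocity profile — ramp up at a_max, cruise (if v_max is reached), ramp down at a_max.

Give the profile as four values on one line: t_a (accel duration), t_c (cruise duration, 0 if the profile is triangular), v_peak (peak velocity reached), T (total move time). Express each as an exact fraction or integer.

vₘ²/aₘ = 26²/3 = 676/3
147 < 676/3 ⇒ no cruise
v_peak = √(147·3) = √441 = 21
t_a = 21/3 = 7; t_c = 0
T = 2·7 = 14

t_a=7 t_c=0 v_peak=21 T=14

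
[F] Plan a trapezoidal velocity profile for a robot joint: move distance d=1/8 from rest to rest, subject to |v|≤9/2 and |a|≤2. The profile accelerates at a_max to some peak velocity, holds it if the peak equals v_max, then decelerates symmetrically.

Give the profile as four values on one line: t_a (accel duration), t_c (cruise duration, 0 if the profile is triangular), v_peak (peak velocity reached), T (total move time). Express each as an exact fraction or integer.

t_a=1/4 t_c=0 v_peak=1/2 T=1/2

(v_max)²/a_max = (9/2)²/2 = 81/8
1/8 < 81/8 so t_c = 0
v_peak = √(1/8·2) = √(1/4) = 1/2
t_a = (1/2)/2 = 1/4; t_c = 0
T = 2·1/4 = 1/2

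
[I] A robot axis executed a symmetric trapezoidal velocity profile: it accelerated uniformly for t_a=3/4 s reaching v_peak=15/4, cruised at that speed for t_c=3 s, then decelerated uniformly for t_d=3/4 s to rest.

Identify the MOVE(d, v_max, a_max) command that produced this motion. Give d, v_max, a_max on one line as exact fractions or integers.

d=225/16 v_max=15/4 a_max=5

a_max = (15/4)/(3/4) = 5
d_a = ½·15/4·3/4 = 45/32; d_c = 15/4·3 = 45/4
d = 2·45/32 + 45/4 = 225/16
t_c = 3 > 0 so v_max = 15/4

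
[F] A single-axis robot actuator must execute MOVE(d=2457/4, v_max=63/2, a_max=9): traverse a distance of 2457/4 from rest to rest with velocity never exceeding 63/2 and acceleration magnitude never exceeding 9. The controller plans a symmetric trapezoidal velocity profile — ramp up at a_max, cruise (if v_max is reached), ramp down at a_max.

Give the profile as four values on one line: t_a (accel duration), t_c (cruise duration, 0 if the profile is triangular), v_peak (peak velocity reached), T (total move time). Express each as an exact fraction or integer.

t_a=7/2 t_c=16 v_peak=63/2 T=23

vₘ²/aₘ = (63/2)²/9 = 441/4
2457/4 ≥ 441/4 → trapezoidal
t_a = (63/2)/9 = 7/2; v_peak = 63/2
d_cruise = 2457/4 − 441/4 = 504; t_c = 504/(63/2) = 16
T = 2·7/2 + 16 = 23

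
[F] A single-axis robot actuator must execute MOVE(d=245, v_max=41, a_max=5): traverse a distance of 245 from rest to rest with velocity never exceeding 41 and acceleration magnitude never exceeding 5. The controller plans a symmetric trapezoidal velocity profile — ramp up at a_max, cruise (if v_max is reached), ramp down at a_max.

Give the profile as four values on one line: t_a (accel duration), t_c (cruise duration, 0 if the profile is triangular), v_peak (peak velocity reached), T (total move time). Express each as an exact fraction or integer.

t_a=7 t_c=0 v_peak=35 T=14

v_max²/a_max = 41²/5 = 1681/5
245 < 1681/5 → triangular
v_peak = √(245·5) = √1225 = 35
t_a = 35/5 = 7; t_c = 0
T = 2·7 = 14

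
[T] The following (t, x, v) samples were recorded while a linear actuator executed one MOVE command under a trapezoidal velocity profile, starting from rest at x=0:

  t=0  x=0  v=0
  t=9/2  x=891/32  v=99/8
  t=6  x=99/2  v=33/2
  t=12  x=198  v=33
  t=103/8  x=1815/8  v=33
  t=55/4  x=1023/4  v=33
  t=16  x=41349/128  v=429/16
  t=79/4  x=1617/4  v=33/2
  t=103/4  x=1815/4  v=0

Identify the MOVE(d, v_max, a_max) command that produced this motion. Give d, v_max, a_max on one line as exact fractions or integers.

d=1815/4 v_max=33 a_max=11/4

final state: t=103/4, x=1815/4, v=0 → d = 1815/4
a_max = (99/8−0)/(9/2−0) = 11/4
max v = 33 over t∈[12,55/4] → v_max = 33
check: 33·(12+7/4) = 1815/4 ✓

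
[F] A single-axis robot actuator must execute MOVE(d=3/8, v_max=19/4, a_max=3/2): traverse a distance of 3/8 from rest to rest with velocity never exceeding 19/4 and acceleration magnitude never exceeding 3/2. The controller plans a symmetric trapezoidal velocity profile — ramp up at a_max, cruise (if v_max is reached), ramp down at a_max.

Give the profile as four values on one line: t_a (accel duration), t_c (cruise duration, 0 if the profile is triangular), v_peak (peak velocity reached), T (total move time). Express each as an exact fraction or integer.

(v_max)²/a_max = (19/4)²/(3/2) = 361/24
3/8 < 361/24 so t_c = 0
v_peak = √(3/8·3/2) = √(9/16) = 3/4
t_a = (3/4)/(3/2) = 1/2; t_c = 0
T = 2·1/2 = 1

t_a=1/2 t_c=0 v_peak=3/4 T=1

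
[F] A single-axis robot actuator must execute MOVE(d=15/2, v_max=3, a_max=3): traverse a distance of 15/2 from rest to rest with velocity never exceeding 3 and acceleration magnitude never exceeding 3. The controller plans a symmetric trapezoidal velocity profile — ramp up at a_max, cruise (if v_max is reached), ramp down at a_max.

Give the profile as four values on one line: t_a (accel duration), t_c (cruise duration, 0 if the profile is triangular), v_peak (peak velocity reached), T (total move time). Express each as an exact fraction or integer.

(v_max)²/a_max = 3²/3 = 3
15/2 ≥ 3 ⇒ cruise phase
t_a = 3/3 = 1; v_peak = 3
d_cruise = 15/2 − 3 = 9/2; t_c = (9/2)/3 = 3/2
T = 2·1 + 3/2 = 7/2

t_a=1 t_c=3/2 v_peak=3 T=7/2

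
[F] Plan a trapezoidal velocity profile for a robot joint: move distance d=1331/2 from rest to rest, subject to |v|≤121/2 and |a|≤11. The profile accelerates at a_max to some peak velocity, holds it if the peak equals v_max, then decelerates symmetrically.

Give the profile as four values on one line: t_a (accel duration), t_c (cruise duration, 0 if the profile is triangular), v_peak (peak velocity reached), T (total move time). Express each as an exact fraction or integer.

(v_max)²/a_max = (121/2)²/11 = 1331/4
1331/2 ≥ 1331/4 so v_max reached
t_a = (121/2)/11 = 11/2; v_peak = 121/2
d_cruise = 1331/2 − 1331/4 = 1331/4; t_c = (1331/4)/(121/2) = 11/2
T = 2·11/2 + 11/2 = 33/2

t_a=11/2 t_c=11/2 v_peak=121/2 T=33/2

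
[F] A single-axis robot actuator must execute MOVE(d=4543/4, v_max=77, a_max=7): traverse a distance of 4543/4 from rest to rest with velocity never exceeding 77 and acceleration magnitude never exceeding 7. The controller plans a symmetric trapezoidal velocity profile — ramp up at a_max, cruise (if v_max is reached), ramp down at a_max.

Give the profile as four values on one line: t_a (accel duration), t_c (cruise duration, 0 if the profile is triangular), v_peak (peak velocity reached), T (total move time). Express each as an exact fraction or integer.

v_max²/a_max = 77²/7 = 847
4543/4 ≥ 847 → trapezoidal
t_a = 77/7 = 11; v_peak = 77
d_cruise = 4543/4 − 847 = 1155/4; t_c = (1155/4)/77 = 15/4
T = 2·11 + 15/4 = 103/4

t_a=11 t_c=15/4 v_peak=77 T=103/4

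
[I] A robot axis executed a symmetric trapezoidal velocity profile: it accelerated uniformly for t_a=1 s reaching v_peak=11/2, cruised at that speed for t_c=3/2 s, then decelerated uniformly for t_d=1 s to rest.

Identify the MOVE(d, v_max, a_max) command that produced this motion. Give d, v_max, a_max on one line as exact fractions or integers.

d=55/4 v_max=11/2 a_max=11/2

a_max = (11/2)/1 = 11/2
d_a = ½·11/2·1 = 11/4; d_c = 11/2·3/2 = 33/4
d = 2·11/4 + 33/4 = 55/4
t_c = 3/2 > 0 → v_max = v_peak = 11/2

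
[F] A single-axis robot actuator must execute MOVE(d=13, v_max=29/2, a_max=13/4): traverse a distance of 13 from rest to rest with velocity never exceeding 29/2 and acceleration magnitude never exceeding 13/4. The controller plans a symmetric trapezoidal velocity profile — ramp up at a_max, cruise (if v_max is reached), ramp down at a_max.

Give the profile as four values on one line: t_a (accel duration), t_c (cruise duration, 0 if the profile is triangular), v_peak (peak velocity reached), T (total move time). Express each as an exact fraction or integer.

(v_max)²/a_max = (29/2)²/(13/4) = 841/13
13 < 841/13 so t_c = 0
v_peak = √(13·13/4) = √(169/4) = 13/2
t_a = (13/2)/(13/4) = 2; t_c = 0
T = 2·2 = 4

t_a=2 t_c=0 v_peak=13/2 T=4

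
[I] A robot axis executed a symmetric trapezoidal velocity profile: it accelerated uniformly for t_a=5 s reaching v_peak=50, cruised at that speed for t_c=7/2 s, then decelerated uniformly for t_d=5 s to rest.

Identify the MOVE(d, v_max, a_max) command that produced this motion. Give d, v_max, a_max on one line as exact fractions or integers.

d=425 v_max=50 a_max=10

a_max = 50/5 = 10
d_a = ½·50·5 = 125; d_c = 50·7/2 = 175
d = 2·125 + 175 = 425
t_c = 7/2 > 0 so v_max = 50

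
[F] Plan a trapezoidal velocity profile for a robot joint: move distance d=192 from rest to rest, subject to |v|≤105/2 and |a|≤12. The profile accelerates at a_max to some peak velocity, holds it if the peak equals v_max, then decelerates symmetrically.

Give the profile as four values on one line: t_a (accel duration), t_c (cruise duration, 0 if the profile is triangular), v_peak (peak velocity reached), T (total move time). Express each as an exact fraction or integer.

t_a=4 t_c=0 v_peak=48 T=8

v_max²/a_max = (105/2)²/12 = 3675/16
192 < 3675/16 ⇒ no cruise
v_peak = √(192·12) = √2304 = 48
t_a = 48/12 = 4; t_c = 0
T = 2·4 = 8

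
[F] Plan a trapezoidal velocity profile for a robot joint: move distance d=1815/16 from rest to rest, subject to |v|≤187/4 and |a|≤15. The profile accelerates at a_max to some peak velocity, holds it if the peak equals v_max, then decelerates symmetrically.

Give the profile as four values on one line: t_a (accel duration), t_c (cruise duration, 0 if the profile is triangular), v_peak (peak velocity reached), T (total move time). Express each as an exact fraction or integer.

vₘ²/aₘ = (187/4)²/15 = 34969/240
1815/16 < 34969/240 → triangular
v_peak = √(1815/16·15) = √(27225/16) = 165/4
t_a = (165/4)/15 = 11/4; t_c = 0
T = 2·11/4 = 11/2

t_a=11/4 t_c=0 v_peak=165/4 T=11/2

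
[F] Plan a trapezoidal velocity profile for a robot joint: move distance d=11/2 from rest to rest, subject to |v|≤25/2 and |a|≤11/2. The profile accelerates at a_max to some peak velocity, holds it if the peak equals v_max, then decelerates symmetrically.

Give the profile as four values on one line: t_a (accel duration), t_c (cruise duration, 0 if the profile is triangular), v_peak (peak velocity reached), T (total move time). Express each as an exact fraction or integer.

(v_max)²/a_max = (25/2)²/(11/2) = 625/22
11/2 < 625/22 → triangular
v_peak = √(11/2·11/2) = √(121/4) = 11/2
t_a = (11/2)/(11/2) = 1; t_c = 0
T = 2·1 = 2

t_a=1 t_c=0 v_peak=11/2 T=2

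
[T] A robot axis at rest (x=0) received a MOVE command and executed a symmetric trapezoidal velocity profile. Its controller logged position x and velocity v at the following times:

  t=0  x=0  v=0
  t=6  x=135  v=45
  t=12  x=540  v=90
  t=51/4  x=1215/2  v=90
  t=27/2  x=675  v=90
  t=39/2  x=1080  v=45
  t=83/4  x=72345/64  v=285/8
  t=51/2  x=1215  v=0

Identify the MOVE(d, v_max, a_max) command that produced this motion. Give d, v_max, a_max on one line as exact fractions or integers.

d=1215 v_max=90 a_max=15/2

final state: t=51/2, x=1215, v=0 → d = 1215
a_max = (45−0)/(6−0) = 15/2
max v = 90 over t∈[12,27/2] → v_max = 90
check: 90·(12+3/2) = 1215 ✓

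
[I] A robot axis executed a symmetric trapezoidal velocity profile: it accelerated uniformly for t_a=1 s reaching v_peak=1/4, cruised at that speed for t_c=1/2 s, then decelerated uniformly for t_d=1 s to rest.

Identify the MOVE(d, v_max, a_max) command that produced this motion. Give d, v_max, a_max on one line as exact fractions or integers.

d=3/8 v_max=1/4 a_max=1/4

a_max = (1/4)/1 = 1/4
d_a = ½·1/4·1 = 1/8; d_c = 1/4·1/2 = 1/8
d = 2·1/8 + 1/8 = 3/8
t_c = 1/2 > 0 so v_max = 1/4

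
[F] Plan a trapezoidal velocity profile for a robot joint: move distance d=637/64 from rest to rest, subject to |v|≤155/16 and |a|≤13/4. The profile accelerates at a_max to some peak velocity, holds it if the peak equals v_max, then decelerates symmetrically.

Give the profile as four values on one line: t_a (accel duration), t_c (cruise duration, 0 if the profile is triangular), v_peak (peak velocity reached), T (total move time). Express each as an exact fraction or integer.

t_a=7/4 t_c=0 v_peak=91/16 T=7/2

(v_max)²/a_max = (155/16)²/(13/4) = 24025/832
637/64 < 24025/832 → triangular
v_peak = √(637/64·13/4) = √(8281/256) = 91/16
t_a = (91/16)/(13/4) = 7/4; t_c = 0
T = 2·7/4 = 7/2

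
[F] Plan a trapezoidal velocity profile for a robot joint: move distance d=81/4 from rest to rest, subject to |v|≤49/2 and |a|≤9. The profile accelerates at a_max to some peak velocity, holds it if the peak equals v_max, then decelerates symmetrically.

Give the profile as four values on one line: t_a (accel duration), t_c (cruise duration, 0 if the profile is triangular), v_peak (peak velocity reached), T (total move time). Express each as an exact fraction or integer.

(v_max)²/a_max = (49/2)²/9 = 2401/36
81/4 < 2401/36 ⇒ no cruise
v_peak = √(81/4·9) = √(729/4) = 27/2
t_a = (27/2)/9 = 3/2; t_c = 0
T = 2·3/2 = 3

t_a=3/2 t_c=0 v_peak=27/2 T=3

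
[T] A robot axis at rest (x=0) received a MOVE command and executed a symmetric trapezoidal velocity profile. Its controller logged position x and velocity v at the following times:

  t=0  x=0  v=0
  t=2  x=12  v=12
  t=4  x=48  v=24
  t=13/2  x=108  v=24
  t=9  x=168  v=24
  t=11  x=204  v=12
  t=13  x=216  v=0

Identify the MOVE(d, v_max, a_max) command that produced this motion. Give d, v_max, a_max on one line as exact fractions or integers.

final state: t=13, x=216, v=0 → d = 216
a_max = (12−0)/(2−0) = 6
max v = 24 over t∈[4,9] → v_max = 24
check: 24·(4+5) = 216 ✓

d=216 v_max=24 a_max=6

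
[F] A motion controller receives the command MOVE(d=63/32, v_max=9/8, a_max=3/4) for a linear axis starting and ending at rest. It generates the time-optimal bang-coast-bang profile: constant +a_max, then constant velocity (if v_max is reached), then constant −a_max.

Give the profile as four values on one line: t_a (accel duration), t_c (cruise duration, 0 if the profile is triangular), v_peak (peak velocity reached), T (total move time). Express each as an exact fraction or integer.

vₘ²/aₘ = (9/8)²/(3/4) = 27/16
63/32 ≥ 27/16 → trapezoidal
t_a = (9/8)/(3/4) = 3/2; v_peak = 9/8
d_cruise = 63/32 − 27/16 = 9/32; t_c = (9/32)/(9/8) = 1/4
T = 2·3/2 + 1/4 = 13/4

t_a=3/2 t_c=1/4 v_peak=9/8 T=13/4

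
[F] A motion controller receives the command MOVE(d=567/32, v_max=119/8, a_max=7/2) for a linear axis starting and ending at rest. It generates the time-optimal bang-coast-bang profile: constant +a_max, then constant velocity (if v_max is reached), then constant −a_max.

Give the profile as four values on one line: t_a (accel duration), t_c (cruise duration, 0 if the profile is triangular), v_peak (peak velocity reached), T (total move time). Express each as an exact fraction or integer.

v_max²/a_max = (119/8)²/(7/2) = 2023/32
567/32 < 2023/32 so t_c = 0
v_peak = √(567/32·7/2) = √(3969/64) = 63/8
t_a = (63/8)/(7/2) = 9/4; t_c = 0
T = 2·9/4 = 9/2

t_a=9/4 t_c=0 v_peak=63/8 T=9/2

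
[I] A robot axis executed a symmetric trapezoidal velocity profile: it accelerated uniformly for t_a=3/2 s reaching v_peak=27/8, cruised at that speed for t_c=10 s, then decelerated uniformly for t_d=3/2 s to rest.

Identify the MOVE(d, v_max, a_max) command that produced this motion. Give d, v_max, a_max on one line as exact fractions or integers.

a_max = (27/8)/(3/2) = 9/4
d_a = ½·27/8·3/2 = 81/32; d_c = 27/8·10 = 135/4
d = 2·81/32 + 135/4 = 621/16
t_c = 10 > 0 → v_max = v_peak = 27/8

d=621/16 v_max=27/8 a_max=9/4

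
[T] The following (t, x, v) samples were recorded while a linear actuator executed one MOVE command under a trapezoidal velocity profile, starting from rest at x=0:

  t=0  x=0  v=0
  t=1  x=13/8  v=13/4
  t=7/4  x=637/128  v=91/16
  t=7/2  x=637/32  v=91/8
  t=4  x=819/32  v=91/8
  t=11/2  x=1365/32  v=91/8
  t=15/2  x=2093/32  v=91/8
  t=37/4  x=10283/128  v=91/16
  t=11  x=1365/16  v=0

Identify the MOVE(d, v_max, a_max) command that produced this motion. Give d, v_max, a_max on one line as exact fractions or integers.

final state: t=11, x=1365/16, v=0 → d = 1365/16
a_max = (13/4−0)/(1−0) = 13/4
max v = 91/8 over t∈[7/2,15/2] → v_max = 91/8
check: 91/8·(7/2+4) = 1365/16 ✓

d=1365/16 v_max=91/8 a_max=13/4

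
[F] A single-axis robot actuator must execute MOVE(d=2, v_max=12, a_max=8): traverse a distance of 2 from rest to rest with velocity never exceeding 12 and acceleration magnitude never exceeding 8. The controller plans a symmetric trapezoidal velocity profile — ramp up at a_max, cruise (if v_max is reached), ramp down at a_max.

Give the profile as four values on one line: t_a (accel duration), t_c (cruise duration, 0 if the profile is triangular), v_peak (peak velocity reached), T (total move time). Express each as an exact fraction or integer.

(v_max)²/a_max = 12²/8 = 18
2 < 18 ⇒ no cruise
v_peak = √(2·8) = √16 = 4
t_a = 4/8 = 1/2; t_c = 0
T = 2·1/2 = 1

t_a=1/2 t_c=0 v_peak=4 T=1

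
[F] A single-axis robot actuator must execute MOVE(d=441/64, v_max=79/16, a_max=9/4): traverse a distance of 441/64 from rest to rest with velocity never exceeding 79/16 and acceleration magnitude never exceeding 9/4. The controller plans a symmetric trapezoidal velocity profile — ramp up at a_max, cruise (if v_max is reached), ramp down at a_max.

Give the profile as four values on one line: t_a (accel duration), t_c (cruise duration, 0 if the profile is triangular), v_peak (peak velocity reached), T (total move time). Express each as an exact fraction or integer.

v_max²/a_max = (79/16)²/(9/4) = 6241/576
441/64 < 6241/576 → triangular
v_peak = √(441/64·9/4) = √(3969/256) = 63/16
t_a = (63/16)/(9/4) = 7/4; t_c = 0
T = 2·7/4 = 7/2

t_a=7/4 t_c=0 v_peak=63/16 T=7/2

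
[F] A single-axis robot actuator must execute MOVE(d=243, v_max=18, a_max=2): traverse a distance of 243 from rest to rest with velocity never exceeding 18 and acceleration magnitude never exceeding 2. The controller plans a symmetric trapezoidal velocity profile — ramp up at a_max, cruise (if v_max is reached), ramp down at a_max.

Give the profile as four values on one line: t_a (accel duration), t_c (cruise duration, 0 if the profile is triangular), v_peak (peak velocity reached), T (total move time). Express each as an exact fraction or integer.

t_a=9 t_c=9/2 v_peak=18 T=45/2

(v_max)²/a_max = 18²/2 = 162
243 ≥ 162 so v_max reached
t_a = 18/2 = 9; v_peak = 18
d_cruise = 243 − 162 = 81; t_c = 81/18 = 9/2
T = 2·9 + 9/2 = 45/2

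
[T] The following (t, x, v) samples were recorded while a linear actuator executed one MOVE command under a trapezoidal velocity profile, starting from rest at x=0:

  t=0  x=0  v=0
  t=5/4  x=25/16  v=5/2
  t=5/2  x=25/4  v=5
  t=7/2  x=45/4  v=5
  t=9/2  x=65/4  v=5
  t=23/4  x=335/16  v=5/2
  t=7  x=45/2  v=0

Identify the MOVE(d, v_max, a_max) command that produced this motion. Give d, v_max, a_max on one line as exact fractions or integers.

final state: t=7, x=45/2, v=0 → d = 45/2
a_max = (5/2−0)/(5/4−0) = 2
max v = 5 over t∈[5/2,9/2] → v_max = 5
check: 5·(5/2+2) = 45/2 ✓

d=45/2 v_max=5 a_max=2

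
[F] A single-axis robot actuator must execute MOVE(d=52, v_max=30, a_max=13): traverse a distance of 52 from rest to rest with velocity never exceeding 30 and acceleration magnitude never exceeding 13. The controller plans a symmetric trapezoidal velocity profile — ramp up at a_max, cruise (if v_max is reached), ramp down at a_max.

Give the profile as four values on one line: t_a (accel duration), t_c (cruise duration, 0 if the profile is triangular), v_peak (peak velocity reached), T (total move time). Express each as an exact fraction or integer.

vₘ²/aₘ = 30²/13 = 900/13
52 < 900/13 ⇒ no cruise
v_peak = √(52·13) = √676 = 26
t_a = 26/13 = 2; t_c = 0
T = 2·2 = 4

t_a=2 t_c=0 v_peak=26 T=4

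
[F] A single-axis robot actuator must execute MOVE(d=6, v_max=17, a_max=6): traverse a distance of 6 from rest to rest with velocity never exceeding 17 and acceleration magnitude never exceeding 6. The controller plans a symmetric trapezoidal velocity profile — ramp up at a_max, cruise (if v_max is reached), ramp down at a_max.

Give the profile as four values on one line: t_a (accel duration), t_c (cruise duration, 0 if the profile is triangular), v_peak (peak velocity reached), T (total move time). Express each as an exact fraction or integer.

vₘ²/aₘ = 17²/6 = 289/6
6 < 289/6 → triangular
v_peak = √(6·6) = √36 = 6
t_a = 6/6 = 1; t_c = 0
T = 2·1 = 2

t_a=1 t_c=0 v_peak=6 T=2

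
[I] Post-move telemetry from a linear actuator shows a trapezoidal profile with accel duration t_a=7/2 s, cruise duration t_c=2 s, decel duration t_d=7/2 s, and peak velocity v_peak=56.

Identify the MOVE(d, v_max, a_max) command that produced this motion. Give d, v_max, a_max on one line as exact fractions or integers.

a_max = 56/(7/2) = 16
d_a = ½·56·7/2 = 98; d_c = 56·2 = 112
d = 2·98 + 112 = 308
t_c = 2 > 0 → v_max = v_peak = 56

d=308 v_max=56 a_max=16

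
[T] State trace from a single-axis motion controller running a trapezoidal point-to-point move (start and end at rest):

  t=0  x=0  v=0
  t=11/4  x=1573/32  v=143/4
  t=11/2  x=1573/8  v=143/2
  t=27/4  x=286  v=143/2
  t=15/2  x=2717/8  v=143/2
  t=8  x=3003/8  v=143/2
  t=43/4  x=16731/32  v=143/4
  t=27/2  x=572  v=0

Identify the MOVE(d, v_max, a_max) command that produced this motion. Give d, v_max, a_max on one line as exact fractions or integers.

final state: t=27/2, x=572, v=0 → d = 572
a_max = (143/4−0)/(11/4−0) = 13
max v = 143/2 over t∈[11/2,8] → v_max = 143/2
check: 143/2·(11/2+5/2) = 572 ✓

d=572 v_max=143/2 a_max=13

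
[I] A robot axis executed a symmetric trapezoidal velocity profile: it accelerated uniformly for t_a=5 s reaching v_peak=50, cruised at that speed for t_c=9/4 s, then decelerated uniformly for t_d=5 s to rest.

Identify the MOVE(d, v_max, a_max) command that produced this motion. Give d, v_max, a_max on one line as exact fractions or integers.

a_max = 50/5 = 10
d_a = ½·50·5 = 125; d_c = 50·9/4 = 225/2
d = 2·125 + 225/2 = 725/2
t_c = 9/4 > 0 ⇒ limit active, v_max = 50

d=725/2 v_max=50 a_max=10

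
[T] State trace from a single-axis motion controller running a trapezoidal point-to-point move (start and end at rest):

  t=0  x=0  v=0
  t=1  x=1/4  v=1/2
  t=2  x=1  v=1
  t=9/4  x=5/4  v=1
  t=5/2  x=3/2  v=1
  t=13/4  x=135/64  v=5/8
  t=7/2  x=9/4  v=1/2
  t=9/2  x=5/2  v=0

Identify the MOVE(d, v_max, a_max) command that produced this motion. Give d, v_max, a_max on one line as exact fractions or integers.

final state: t=9/2, x=5/2, v=0 → d = 5/2
a_max = (1/2−0)/(1−0) = 1/2
max v = 1 over t∈[2,5/2] → v_max = 1
check: 1·(2+1/2) = 5/2 ✓

d=5/2 v_max=1 a_max=1/2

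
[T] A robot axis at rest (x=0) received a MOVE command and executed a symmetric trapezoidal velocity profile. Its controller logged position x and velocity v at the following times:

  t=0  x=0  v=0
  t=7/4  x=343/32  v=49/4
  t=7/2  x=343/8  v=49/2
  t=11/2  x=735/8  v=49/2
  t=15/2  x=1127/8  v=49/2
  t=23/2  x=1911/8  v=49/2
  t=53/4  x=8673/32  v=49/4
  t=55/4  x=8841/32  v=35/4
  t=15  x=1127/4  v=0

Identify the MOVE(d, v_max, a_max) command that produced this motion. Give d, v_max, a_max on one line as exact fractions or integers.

d=1127/4 v_max=49/2 a_max=7

final state: t=15, x=1127/4, v=0 → d = 1127/4
a_max = (49/4−0)/(7/4−0) = 7
max v = 49/2 over t∈[7/2,23/2] → v_max = 49/2
check: 49/2·(7/2+8) = 1127/4 ✓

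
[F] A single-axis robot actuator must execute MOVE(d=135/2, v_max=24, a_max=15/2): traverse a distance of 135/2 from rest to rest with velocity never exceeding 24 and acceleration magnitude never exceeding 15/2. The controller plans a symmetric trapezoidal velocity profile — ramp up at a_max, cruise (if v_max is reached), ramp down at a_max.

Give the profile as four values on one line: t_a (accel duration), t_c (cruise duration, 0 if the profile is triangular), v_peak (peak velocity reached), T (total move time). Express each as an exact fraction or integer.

t_a=3 t_c=0 v_peak=45/2 T=6

v_max²/a_max = 24²/(15/2) = 384/5
135/2 < 384/5 → triangular
v_peak = √(135/2·15/2) = √(2025/4) = 45/2
t_a = (45/2)/(15/2) = 3; t_c = 0
T = 2·3 = 6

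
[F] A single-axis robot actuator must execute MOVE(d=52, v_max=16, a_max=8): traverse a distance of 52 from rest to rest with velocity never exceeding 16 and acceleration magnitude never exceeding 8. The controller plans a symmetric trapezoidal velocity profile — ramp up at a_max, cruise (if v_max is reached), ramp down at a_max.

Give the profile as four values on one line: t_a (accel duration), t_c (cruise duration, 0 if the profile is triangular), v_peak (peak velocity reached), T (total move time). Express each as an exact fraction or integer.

v_max²/a_max = 16²/8 = 32
52 ≥ 32 so v_max reached
t_a = 16/8 = 2; v_peak = 16
d_cruise = 52 − 32 = 20; t_c = 20/16 = 5/4
T = 2·2 + 5/4 = 21/4

t_a=2 t_c=5/4 v_peak=16 T=21/4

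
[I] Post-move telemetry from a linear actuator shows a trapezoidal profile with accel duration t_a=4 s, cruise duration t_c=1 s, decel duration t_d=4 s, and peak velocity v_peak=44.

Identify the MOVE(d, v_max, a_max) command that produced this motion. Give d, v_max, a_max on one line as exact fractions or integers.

d=220 v_max=44 a_max=11

a_max = 44/4 = 11
d_a = ½·44·4 = 88; d_c = 44·1 = 44
d = 2·88 + 44 = 220
t_c = 1 > 0 ⇒ limit active, v_max = 44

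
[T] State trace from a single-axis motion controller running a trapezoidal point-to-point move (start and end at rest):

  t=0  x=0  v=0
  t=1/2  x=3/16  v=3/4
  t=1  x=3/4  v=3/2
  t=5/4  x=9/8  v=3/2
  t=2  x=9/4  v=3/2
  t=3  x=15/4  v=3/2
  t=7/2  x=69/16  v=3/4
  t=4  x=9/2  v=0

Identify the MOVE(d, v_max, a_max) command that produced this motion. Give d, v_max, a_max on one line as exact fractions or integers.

final state: t=4, x=9/2, v=0 → d = 9/2
a_max = (3/4−0)/(1/2−0) = 3/2
max v = 3/2 over t∈[1,3] → v_max = 3/2
check: 3/2·(1+2) = 9/2 ✓

d=9/2 v_max=3/2 a_max=3/2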